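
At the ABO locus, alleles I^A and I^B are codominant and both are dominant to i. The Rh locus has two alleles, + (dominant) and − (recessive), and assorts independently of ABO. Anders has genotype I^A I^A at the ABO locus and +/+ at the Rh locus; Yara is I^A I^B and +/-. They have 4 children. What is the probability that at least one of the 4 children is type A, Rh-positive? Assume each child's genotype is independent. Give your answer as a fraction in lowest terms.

ABO cross I^A I^A × I^A I^B → 1/2 A, 1/2 AB.
Rh cross +/+ × +/- → 1 Rh+; so P(type A, Rh-positive) = 1/2 × 1 = 1/2 per child.
P(none) = (1/2)^4 = 1/16; P(at least one) = 1 − 1/16 = 15/16.

15/16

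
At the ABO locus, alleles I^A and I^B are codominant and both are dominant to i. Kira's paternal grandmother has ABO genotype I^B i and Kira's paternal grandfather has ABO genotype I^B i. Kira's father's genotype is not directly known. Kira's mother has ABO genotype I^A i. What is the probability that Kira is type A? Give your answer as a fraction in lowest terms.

Kira's father's ABO genotype from I^B i × I^B i: 1/4 I^B I^B, 1/2 I^B i, 1/4 i i.
Crossing each possibility with the mother I^A i and summing P(type A): 1/4·0 + 1/2·1/4 + 1/4·1/2 = 1/4.

1/4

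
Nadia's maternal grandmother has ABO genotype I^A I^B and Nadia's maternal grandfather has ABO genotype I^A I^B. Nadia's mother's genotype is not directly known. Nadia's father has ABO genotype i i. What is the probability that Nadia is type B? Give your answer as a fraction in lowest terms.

1/2

Nadia's mother's ABO genotype from I^A I^B × I^A I^B: 1/4 I^A I^A, 1/2 I^A I^B, 1/4 I^B I^B.
Crossing each possibility with the father i i and summing P(type B): 1/4·0 + 1/2·1/2 + 1/4·1 = 1/2.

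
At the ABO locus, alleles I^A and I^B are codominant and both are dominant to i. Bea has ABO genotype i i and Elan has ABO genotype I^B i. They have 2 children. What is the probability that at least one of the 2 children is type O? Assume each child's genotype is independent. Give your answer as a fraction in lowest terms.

ABO cross i i × I^B i → 1/2 O, 1/2 B.
So P(type O) = 1/2 per child.
P(none) = (1/2)^2 = 1/4; P(at least one) = 1 − 1/4 = 3/4.

3/4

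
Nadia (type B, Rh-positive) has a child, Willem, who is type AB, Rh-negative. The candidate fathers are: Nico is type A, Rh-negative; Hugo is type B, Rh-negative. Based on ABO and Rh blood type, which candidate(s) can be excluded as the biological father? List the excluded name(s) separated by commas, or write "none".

A candidate is excluded only if no genotype consistent with his phenotype could produce a type AB, Rh-negative child with a type B, Rh-positive mother.
Hugo (type B, Rh-): no genotype consistent with that phenotype can produce a type-AB Rh- child with a type-B mother.

Hugo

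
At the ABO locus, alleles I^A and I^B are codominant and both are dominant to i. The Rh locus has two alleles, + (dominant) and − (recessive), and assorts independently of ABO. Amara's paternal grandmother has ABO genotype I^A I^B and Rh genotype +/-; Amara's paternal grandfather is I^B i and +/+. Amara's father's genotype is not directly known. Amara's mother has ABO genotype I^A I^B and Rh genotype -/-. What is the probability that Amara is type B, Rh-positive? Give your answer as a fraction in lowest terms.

9/32

Amara's father's ABO genotype from I^A I^B × I^B i: 1/4 I^A I^B, 1/4 I^A i, 1/4 I^B I^B, 1/4 I^B i.
Crossing each possibility with the mother I^A I^B and summing P(type B): 1/4·1/4 + 1/4·1/4 + 1/4·1/2 + 1/4·1/2 = 3/8.
Similarly for Rh via the father's Rh distribution: P(Rh+) = 3/4.
Independent loci: 3/8 × 3/4 = 9/32.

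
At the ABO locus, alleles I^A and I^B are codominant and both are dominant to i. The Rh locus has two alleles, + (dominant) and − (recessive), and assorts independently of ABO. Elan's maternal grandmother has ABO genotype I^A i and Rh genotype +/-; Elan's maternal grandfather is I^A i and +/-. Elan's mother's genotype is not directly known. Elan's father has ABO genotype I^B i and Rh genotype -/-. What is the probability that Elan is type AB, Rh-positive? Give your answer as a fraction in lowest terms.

Elan's mother's ABO genotype from I^A i × I^A i: 1/4 I^A I^A, 1/2 I^A i, 1/4 i i.
Crossing each possibility with the father I^B i and summing P(type AB): 1/4·1/2 + 1/2·1/4 + 1/4·0 = 1/4.
Similarly for Rh via the mother's Rh distribution: P(Rh+) = 1/2.
Independent loci: 1/4 × 1/2 = 1/8.

1/8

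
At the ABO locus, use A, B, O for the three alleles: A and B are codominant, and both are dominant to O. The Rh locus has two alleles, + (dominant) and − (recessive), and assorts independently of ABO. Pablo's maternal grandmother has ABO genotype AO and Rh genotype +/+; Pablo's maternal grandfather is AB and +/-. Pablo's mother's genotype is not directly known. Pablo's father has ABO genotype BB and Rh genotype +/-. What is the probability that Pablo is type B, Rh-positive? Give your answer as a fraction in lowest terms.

Pablo's mother's ABO genotype from AO × AB: 1/4 AA, 1/4 AB, 1/4 AO, 1/4 BO.
Crossing each possibility with the father BB and summing P(type B): 1/4·0 + 1/4·1/2 + 1/4·1/2 + 1/4·1 = 1/2.
Similarly for Rh via the mother's Rh distribution: P(Rh+) = 7/8.
Independent loci: 1/2 × 7/8 = 7/16.

7/16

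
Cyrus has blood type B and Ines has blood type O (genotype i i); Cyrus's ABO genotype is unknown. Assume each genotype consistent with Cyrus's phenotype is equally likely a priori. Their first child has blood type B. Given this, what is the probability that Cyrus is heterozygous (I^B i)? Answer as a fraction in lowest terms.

Possible genotypes: Cyrus ∈ {I^B I^B, I^B i}; Ines ∈ {i i}.
Weight each parental genotype pair by prior × P(type-B child):
  I^B I^B × i i: posterior weight 2/3.
  I^B i × i i: posterior weight 1/3.
Sum the posterior weight over pairs where Cyrus is I^B i: 1/3.

1/3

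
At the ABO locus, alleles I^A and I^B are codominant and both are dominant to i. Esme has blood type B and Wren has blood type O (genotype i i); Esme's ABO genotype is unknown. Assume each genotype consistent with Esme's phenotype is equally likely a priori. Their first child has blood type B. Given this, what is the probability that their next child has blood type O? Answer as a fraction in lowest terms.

Possible genotypes: Esme ∈ {I^B I^B, I^B i}; Wren ∈ {i i}.
Weight each parental genotype pair by prior × P(type-B child):
  I^B I^B × i i: posterior weight 2/3; P(next child type O) = 0.
  I^B i × i i: posterior weight 1/3; P(next child type O) = 1/2.
Weighted sum = 1/6.

1/6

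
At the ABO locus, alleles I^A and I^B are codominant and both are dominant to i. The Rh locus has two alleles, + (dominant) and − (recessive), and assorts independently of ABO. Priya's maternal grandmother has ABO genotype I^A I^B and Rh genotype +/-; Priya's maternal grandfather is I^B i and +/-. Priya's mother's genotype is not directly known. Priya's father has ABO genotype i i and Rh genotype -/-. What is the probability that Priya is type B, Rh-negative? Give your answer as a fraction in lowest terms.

1/4

Priya's mother's ABO genotype from I^A I^B × I^B i: 1/4 I^A I^B, 1/4 I^A i, 1/4 I^B I^B, 1/4 I^B i.
Crossing each possibility with the father i i and summing P(type B): 1/4·1/2 + 1/4·0 + 1/4·1 + 1/4·1/2 = 1/2.
Similarly for Rh via the mother's Rh distribution: P(Rh-) = 1/2.
Independent loci: 1/2 × 1/2 = 1/4.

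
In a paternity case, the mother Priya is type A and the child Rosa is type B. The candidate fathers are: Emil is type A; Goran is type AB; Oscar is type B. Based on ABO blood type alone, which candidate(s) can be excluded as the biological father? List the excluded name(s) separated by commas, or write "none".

A candidate is excluded only if no genotype consistent with his phenotype could produce a type B child with a type A mother.
Emil (type A): no genotype consistent with that phenotype can produce a type-B child with a type-A mother.

Emil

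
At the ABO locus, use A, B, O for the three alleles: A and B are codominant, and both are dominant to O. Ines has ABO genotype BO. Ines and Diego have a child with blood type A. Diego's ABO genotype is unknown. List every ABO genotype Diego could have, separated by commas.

AA, AB, AO

For each candidate genotype of Diego, check whether crossing it with BO can produce every observed child phenotype.
  AA → possible child types {A, AB} ✓
  AB → possible child types {A, B, AB} ✓
  AO → possible child types {O, A, B, AB} ✓
  BB → possible child types {B} ✗
  BO → possible child types {O, B} ✗
  OO → possible child types {O, B} ✗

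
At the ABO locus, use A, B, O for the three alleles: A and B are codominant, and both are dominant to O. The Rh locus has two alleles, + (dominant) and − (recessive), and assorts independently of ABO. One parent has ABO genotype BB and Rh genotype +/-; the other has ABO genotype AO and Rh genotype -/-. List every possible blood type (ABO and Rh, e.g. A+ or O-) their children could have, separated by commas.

B+, B-, AB+, AB-

Gametes from BB × AO give offspring ABO genotypes AB, BO, i.e. phenotypes B, AB.
Rh cross +/- × -/- → phenotypes Rh+, Rh-.
Combining independently: B+, B-, AB+, AB-.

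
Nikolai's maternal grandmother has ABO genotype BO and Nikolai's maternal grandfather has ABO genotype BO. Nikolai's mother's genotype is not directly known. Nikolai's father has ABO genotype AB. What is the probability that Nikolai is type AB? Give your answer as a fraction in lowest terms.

Nikolai's mother's ABO genotype from BO × BO: 1/4 BB, 1/2 BO, 1/4 OO.
Crossing each possibility with the father AB and summing P(type AB): 1/4·1/2 + 1/2·1/4 + 1/4·0 = 1/4.

1/4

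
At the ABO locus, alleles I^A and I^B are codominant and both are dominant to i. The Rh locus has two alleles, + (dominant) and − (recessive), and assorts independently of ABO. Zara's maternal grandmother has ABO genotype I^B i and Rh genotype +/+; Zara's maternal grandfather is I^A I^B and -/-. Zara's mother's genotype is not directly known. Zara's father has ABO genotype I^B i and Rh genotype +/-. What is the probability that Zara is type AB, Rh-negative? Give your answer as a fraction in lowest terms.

Zara's mother's ABO genotype from I^B i × I^A I^B: 1/4 I^A I^B, 1/4 I^A i, 1/4 I^B I^B, 1/4 I^B i.
Crossing each possibility with the father I^B i and summing P(type AB): 1/4·1/4 + 1/4·1/4 + 1/4·0 + 1/4·0 = 1/8.
Similarly for Rh via the mother's Rh distribution: P(Rh-) = 1/4.
Independent loci: 1/8 × 1/4 = 1/32.

1/32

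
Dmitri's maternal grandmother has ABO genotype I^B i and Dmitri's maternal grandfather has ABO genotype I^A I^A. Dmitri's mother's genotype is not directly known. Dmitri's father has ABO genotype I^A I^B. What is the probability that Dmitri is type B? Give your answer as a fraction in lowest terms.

1/4

Dmitri's mother's ABO genotype from I^B i × I^A I^A: 1/2 I^A I^B, 1/2 I^A i.
Crossing each possibility with the father I^A I^B and summing P(type B): 1/2·1/4 + 1/2·1/4 = 1/4.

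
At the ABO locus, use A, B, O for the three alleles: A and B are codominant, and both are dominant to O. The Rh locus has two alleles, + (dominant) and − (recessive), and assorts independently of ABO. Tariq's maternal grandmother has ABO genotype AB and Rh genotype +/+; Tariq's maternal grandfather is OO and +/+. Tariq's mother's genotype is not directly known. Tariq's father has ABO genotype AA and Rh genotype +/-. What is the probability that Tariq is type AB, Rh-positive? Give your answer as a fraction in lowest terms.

1/4

Tariq's mother's ABO genotype from AB × OO: 1/2 AO, 1/2 BO.
Crossing each possibility with the father AA and summing P(type AB): 1/2·0 + 1/2·1/2 = 1/4.
Similarly for Rh via the mother's Rh distribution: P(Rh+) = 1.
Independent loci: 1/4 × 1 = 1/4.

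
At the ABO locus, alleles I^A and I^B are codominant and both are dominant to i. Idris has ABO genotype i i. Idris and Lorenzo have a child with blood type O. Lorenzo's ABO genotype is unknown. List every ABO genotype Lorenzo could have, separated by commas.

I^A i, I^B i, i i

For each candidate genotype of Lorenzo, check whether crossing it with i i can produce every observed child phenotype.
  I^A I^A → possible child types {A} ✗
  I^A I^B → possible child types {A, B} ✗
  I^A i → possible child types {O, A} ✓
  I^B I^B → possible child types {B} ✗
  I^B i → possible child types {O, B} ✓
  i i → possible child types {O} ✓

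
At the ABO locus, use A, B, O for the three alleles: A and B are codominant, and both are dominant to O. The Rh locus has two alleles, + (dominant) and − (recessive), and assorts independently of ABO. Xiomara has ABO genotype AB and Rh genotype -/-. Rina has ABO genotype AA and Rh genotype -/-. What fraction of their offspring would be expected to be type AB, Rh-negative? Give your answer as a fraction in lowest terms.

1/2

ABO cross AB × AA → offspring phenotypes: 1/2 A, 1/2 AB.
Rh cross -/- × -/- → 1 Rh-.
Independent loci: P(type AB, Rh-negative) = 1/2 × 1 = 1/2.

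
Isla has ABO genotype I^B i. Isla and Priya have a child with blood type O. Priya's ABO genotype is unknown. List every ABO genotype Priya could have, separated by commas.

I^A i, I^B i, i i

For each candidate genotype of Priya, check whether crossing it with I^B i can produce every observed child phenotype.
  I^A I^A → possible child types {A, AB} ✗
  I^A I^B → possible child types {A, B, AB} ✗
  I^A i → possible child types {O, A, B, AB} ✓
  I^B I^B → possible child types {B} ✗
  I^B i → possible child types {O, B} ✓
  i i → possible child types {O, B} ✓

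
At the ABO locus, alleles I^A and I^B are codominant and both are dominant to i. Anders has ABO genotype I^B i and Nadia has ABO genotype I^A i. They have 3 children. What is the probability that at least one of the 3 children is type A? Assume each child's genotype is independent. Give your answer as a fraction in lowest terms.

ABO cross I^B i × I^A i → 1/4 O, 1/4 A, 1/4 B, 1/4 AB.
So P(type A) = 1/4 per child.
P(none) = (3/4)^3 = 27/64; P(at least one) = 1 − 27/64 = 37/64.

37/64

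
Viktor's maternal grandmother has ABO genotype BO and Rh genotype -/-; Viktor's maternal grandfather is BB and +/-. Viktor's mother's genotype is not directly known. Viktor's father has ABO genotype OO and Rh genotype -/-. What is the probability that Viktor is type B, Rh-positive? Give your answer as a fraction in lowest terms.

3/16

Viktor's mother's ABO genotype from BO × BB: 1/2 BB, 1/2 BO.
Crossing each possibility with the father OO and summing P(type B): 1/2·1 + 1/2·1/2 = 3/4.
Similarly for Rh via the mother's Rh distribution: P(Rh+) = 1/4.
Independent loci: 3/4 × 1/4 = 3/16.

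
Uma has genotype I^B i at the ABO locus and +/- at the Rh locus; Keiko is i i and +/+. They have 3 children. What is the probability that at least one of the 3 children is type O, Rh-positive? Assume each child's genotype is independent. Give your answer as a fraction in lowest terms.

ABO cross I^B i × i i → 1/2 O, 1/2 B.
Rh cross +/- × +/+ → 1 Rh+; so P(type O, Rh-positive) = 1/2 × 1 = 1/2 per child.
P(none) = (1/2)^3 = 1/8; P(at least one) = 1 − 1/8 = 7/8.

7/8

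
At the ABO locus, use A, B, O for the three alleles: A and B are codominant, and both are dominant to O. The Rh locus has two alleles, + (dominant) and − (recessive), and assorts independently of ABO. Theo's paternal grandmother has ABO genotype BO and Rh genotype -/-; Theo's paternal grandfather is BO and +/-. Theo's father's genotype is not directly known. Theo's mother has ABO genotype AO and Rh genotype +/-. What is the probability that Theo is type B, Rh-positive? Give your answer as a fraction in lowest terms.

Theo's father's ABO genotype from BO × BO: 1/4 BB, 1/2 BO, 1/4 OO.
Crossing each possibility with the mother AO and summing P(type B): 1/4·1/2 + 1/2·1/4 + 1/4·0 = 1/4.
Similarly for Rh via the father's Rh distribution: P(Rh+) = 5/8.
Independent loci: 1/4 × 5/8 = 5/32.

5/32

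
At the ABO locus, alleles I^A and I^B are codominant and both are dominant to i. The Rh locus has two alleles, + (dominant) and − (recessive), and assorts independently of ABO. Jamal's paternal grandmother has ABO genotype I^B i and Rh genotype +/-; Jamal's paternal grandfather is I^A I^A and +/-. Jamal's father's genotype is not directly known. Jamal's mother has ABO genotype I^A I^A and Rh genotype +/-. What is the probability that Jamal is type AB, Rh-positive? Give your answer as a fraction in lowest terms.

Jamal's father's ABO genotype from I^B i × I^A I^A: 1/2 I^A I^B, 1/2 I^A i.
Crossing each possibility with the mother I^A I^A and summing P(type AB): 1/2·1/2 + 1/2·0 = 1/4.
Similarly for Rh via the father's Rh distribution: P(Rh+) = 3/4.
Independent loci: 1/4 × 3/4 = 3/16.

3/16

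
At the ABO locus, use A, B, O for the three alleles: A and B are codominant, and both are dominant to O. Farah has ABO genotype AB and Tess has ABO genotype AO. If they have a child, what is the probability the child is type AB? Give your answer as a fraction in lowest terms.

1/4

ABO cross AB × AO → offspring phenotypes: 1/2 A, 1/4 B, 1/4 AB.
So P(type AB) = 1/4.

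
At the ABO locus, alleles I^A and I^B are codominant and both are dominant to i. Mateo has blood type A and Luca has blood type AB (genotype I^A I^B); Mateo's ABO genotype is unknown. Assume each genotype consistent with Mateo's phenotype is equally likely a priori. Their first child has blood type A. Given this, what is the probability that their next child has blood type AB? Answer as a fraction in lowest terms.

3/8

Possible genotypes: Mateo ∈ {I^A I^A, I^A i}; Luca ∈ {I^A I^B}.
Weight each parental genotype pair by prior × P(type-A child):
  I^A I^A × I^A I^B: posterior weight 1/2; P(next child type AB) = 1/2.
  I^A i × I^A I^B: posterior weight 1/2; P(next child type AB) = 1/4.
Weighted sum = 3/8.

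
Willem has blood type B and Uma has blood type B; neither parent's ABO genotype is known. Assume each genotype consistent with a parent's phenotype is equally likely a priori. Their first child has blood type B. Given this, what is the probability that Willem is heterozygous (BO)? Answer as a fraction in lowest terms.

Possible genotypes: Willem ∈ {BB, BO}; Uma ∈ {BB, BO}.
Weight each parental genotype pair by prior × P(type-B child):
  BB × BB: posterior weight 4/15.
  BB × BO: posterior weight 4/15.
  BO × BB: posterior weight 4/15.
  BO × BO: posterior weight 1/5.
Sum the posterior weight over pairs where Willem is BO: 7/15.

7/15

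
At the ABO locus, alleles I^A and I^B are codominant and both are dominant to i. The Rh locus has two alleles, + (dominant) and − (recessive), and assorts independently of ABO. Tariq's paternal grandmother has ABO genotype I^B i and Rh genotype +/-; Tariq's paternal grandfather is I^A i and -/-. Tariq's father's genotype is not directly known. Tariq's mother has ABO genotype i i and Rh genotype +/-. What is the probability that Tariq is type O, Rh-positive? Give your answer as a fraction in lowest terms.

Tariq's father's ABO genotype from I^B i × I^A i: 1/4 I^A I^B, 1/4 I^A i, 1/4 I^B i, 1/4 i i.
Crossing each possibility with the mother i i and summing P(type O): 1/4·0 + 1/4·1/2 + 1/4·1/2 + 1/4·1 = 1/2.
Similarly for Rh via the father's Rh distribution: P(Rh+) = 5/8.
Independent loci: 1/2 × 5/8 = 5/16.

5/16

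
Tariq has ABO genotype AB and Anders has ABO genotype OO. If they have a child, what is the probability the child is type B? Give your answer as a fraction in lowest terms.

1/2

ABO cross AB × OO → offspring phenotypes: 1/2 A, 1/2 B.
So P(type B) = 1/2.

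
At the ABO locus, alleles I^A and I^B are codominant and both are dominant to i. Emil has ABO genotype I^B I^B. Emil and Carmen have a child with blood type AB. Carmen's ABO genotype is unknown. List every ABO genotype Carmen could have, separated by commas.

For each candidate genotype of Carmen, check whether crossing it with I^B I^B can produce every observed child phenotype.
  I^A I^A → possible child types {AB} ✓
  I^A I^B → possible child types {B, AB} ✓
  I^A i → possible child types {B, AB} ✓
  I^B I^B → possible child types {B} ✗
  I^B i → possible child types {B} ✗
  i i → possible child types {B} ✗

I^A I^A, I^A I^B, I^A i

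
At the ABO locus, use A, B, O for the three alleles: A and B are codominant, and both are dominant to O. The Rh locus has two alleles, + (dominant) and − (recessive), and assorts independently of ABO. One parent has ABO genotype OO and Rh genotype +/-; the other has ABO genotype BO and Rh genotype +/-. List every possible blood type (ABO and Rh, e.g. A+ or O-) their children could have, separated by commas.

O+, O-, B+, B-

Gametes from OO × BO give offspring ABO genotypes BO, OO, i.e. phenotypes O, B.
Rh cross +/- × +/- → phenotypes Rh+, Rh-.
Combining independently: O+, O-, B+, B-.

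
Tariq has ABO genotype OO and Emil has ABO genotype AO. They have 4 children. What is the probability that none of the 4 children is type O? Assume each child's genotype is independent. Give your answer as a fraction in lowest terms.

1/16

ABO cross OO × AO → 1/2 O, 1/2 A.
So P(type O) = 1/2 per child.
P(not type O) = 1/2 for one child; (1/2)^4 = 1/16.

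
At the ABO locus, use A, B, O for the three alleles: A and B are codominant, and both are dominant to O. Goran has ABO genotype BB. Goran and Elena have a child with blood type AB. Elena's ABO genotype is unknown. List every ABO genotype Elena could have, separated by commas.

For each candidate genotype of Elena, check whether crossing it with BB can produce every observed child phenotype.
  AA → possible child types {AB} ✓
  AB → possible child types {B, AB} ✓
  AO → possible child types {B, AB} ✓
  BB → possible child types {B} ✗
  BO → possible child types {B} ✗
  OO → possible child types {B} ✗

AA, AB, AO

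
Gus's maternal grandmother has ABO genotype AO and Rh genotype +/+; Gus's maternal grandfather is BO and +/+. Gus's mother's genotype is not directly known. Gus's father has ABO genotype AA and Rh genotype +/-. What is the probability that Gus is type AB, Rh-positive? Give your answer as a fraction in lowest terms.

1/4

Gus's mother's ABO genotype from AO × BO: 1/4 AB, 1/4 AO, 1/4 BO, 1/4 OO.
Crossing each possibility with the father AA and summing P(type AB): 1/4·1/2 + 1/4·0 + 1/4·1/2 + 1/4·0 = 1/4.
Similarly for Rh via the mother's Rh distribution: P(Rh+) = 1.
Independent loci: 1/4 × 1 = 1/4.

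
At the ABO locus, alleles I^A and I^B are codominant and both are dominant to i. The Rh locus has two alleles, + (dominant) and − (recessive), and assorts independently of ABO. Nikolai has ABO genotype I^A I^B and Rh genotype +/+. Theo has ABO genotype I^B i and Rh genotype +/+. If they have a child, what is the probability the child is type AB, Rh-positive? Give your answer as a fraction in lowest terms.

ABO cross I^A I^B × I^B i → offspring phenotypes: 1/4 A, 1/2 B, 1/4 AB.
Rh cross +/+ × +/+ → 1 Rh+.
Independent loci: P(type AB, Rh-positive) = 1/4 × 1 = 1/4.

1/4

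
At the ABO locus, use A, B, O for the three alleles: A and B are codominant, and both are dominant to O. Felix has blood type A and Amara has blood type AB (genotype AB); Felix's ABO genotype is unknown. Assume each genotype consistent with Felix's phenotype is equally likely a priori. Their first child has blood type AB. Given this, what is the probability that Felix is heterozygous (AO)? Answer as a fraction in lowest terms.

Possible genotypes: Felix ∈ {AA, AO}; Amara ∈ {AB}.
Weight each parental genotype pair by prior × P(type-AB child):
  AA × AB: posterior weight 2/3.
  AO × AB: posterior weight 1/3.
Sum the posterior weight over pairs where Felix is AO: 1/3.

1/3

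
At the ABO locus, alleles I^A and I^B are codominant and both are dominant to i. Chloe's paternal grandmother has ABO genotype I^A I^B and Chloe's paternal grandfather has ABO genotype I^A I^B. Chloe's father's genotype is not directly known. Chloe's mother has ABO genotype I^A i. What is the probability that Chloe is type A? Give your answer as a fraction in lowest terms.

Chloe's father's ABO genotype from I^A I^B × I^A I^B: 1/4 I^A I^A, 1/2 I^A I^B, 1/4 I^B I^B.
Crossing each possibility with the mother I^A i and summing P(type A): 1/4·1 + 1/2·1/2 + 1/4·0 = 1/2.

1/2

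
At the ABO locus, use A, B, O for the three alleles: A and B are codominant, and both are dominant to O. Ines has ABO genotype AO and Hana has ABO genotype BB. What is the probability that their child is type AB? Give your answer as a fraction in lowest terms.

ABO cross AO × BB → offspring phenotypes: 1/2 B, 1/2 AB.
So P(type AB) = 1/2.

1/2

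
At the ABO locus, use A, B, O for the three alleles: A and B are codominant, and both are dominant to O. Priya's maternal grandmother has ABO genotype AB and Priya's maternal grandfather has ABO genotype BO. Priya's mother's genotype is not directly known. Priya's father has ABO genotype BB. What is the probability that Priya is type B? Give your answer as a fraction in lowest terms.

3/4

Priya's mother's ABO genotype from AB × BO: 1/4 AB, 1/4 AO, 1/4 BB, 1/4 BO.
Crossing each possibility with the father BB and summing P(type B): 1/4·1/2 + 1/4·1/2 + 1/4·1 + 1/4·1 = 3/4.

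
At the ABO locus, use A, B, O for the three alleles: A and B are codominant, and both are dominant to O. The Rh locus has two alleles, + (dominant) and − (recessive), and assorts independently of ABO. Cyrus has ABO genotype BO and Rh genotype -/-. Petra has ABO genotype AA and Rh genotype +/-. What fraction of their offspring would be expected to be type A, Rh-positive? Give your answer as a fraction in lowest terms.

ABO cross BO × AA → offspring phenotypes: 1/2 A, 1/2 AB.
Rh cross -/- × +/- → 1/2 Rh+, 1/2 Rh-.
Independent loci: P(type A, Rh-positive) = 1/2 × 1/2 = 1/4.

1/4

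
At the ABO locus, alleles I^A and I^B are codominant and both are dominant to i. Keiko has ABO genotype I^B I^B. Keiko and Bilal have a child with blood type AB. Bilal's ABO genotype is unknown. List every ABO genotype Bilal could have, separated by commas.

For each candidate genotype of Bilal, check whether crossing it with I^B I^B can produce every observed child phenotype.
  I^A I^A → possible child types {AB} ✓
  I^A I^B → possible child types {B, AB} ✓
  I^A i → possible child types {B, AB} ✓
  I^B I^B → possible child types {B} ✗
  I^B i → possible child types {B} ✗
  i i → possible child types {B} ✗

I^A I^A, I^A I^B, I^A i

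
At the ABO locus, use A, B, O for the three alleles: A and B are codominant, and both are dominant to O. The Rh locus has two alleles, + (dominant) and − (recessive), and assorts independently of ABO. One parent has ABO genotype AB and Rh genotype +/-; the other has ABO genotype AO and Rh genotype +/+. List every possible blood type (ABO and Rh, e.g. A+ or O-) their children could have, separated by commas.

Gametes from AB × AO give offspring ABO genotypes AA, AB, AO, BO, i.e. phenotypes A, B, AB.
Rh cross +/- × +/+ → phenotypes Rh+.
Combining independently: A+, B+, AB+.

A+, B+, AB+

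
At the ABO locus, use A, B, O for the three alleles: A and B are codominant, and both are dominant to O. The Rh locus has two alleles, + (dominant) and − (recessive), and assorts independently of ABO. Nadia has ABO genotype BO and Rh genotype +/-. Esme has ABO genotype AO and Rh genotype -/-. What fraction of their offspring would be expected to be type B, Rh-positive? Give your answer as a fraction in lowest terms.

ABO cross BO × AO → offspring phenotypes: 1/4 O, 1/4 A, 1/4 B, 1/4 AB.
Rh cross +/- × -/- → 1/2 Rh+, 1/2 Rh-.
Independent loci: P(type B, Rh-positive) = 1/4 × 1/2 = 1/8.

1/8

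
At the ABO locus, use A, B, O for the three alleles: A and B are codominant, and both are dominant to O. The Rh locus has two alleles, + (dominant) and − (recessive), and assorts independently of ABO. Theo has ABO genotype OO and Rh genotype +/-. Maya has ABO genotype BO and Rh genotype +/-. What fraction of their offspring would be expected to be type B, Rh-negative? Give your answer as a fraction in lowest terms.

1/8

ABO cross OO × BO → offspring phenotypes: 1/2 O, 1/2 B.
Rh cross +/- × +/- → 3/4 Rh+, 1/4 Rh-.
Independent loci: P(type B, Rh-negative) = 1/2 × 1/4 = 1/8.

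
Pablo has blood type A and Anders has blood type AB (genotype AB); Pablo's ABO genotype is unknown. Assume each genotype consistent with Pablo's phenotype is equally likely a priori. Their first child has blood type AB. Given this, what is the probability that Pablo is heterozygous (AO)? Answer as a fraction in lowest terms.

Possible genotypes: Pablo ∈ {AA, AO}; Anders ∈ {AB}.
Weight each parental genotype pair by prior × P(type-AB child):
  AA × AB: posterior weight 2/3.
  AO × AB: posterior weight 1/3.
Sum the posterior weight over pairs where Pablo is AO: 1/3.

1/3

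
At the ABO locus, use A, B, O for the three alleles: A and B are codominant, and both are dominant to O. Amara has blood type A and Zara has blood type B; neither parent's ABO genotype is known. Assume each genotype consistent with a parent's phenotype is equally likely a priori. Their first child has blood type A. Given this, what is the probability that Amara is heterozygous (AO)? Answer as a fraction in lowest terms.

1/3

Possible genotypes: Amara ∈ {AA, AO}; Zara ∈ {BB, BO}.
Weight each parental genotype pair by prior × P(type-A child):
  AA × BO: posterior weight 2/3.
  AO × BO: posterior weight 1/3.
Sum the posterior weight over pairs where Amara is AO: 1/3.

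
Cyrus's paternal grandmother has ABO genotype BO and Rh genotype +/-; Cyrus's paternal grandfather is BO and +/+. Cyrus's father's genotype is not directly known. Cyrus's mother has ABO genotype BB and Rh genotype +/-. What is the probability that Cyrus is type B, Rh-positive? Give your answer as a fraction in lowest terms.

7/8

Cyrus's father's ABO genotype from BO × BO: 1/4 BB, 1/2 BO, 1/4 OO.
Crossing each possibility with the mother BB and summing P(type B): 1/4·1 + 1/2·1 + 1/4·1 = 1.
Similarly for Rh via the father's Rh distribution: P(Rh+) = 7/8.
Independent loci: 1 × 7/8 = 7/8.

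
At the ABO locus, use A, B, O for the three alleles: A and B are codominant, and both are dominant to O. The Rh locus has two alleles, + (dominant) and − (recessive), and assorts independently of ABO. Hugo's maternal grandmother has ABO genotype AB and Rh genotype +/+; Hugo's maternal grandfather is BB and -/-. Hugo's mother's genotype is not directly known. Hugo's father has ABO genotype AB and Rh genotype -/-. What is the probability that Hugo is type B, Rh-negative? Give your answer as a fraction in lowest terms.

Hugo's mother's ABO genotype from AB × BB: 1/2 AB, 1/2 BB.
Crossing each possibility with the father AB and summing P(type B): 1/2·1/4 + 1/2·1/2 = 3/8.
Similarly for Rh via the mother's Rh distribution: P(Rh-) = 1/2.
Independent loci: 3/8 × 1/2 = 3/16.

3/16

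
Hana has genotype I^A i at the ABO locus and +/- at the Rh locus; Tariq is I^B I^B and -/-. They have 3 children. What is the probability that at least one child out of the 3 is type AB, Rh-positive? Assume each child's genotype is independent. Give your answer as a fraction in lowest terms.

ABO cross I^A i × I^B I^B → 1/2 B, 1/2 AB.
Rh cross +/- × -/- → 1/2 Rh+, 1/2 Rh-; so P(type AB, Rh-positive) = 1/2 × 1/2 = 1/4 per child.
P(none) = (3/4)^3 = 27/64; P(at least one) = 1 − 27/64 = 37/64.

37/64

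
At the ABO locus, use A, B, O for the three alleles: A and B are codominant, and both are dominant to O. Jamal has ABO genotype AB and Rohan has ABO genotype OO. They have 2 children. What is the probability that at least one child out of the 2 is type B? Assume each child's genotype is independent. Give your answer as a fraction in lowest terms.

ABO cross AB × OO → 1/2 A, 1/2 B.
So P(type B) = 1/2 per child.
P(none) = (1/2)^2 = 1/4; P(at least one) = 1 − 1/4 = 3/4.

3/4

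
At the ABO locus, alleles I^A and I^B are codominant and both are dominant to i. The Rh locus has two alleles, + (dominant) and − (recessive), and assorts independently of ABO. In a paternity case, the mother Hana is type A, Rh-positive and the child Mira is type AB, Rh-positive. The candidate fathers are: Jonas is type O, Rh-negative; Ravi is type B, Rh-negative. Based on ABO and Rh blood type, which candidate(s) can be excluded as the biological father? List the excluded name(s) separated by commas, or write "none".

Jonas

A candidate is excluded only if no genotype consistent with his phenotype could produce a type AB, Rh-positive child with a type A, Rh-positive mother.
Jonas (type O, Rh-): no genotype consistent with that phenotype can produce a type-AB Rh+ child with a type-A mother.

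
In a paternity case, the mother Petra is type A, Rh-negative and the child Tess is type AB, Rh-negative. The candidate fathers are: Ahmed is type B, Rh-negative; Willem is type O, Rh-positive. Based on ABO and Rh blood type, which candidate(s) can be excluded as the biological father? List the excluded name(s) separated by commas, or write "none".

A candidate is excluded only if no genotype consistent with his phenotype could produce a type AB, Rh-negative child with a type A, Rh-negative mother.
Willem (type O, Rh+): no genotype consistent with that phenotype can produce a type-AB Rh- child with a type-A mother.

Willem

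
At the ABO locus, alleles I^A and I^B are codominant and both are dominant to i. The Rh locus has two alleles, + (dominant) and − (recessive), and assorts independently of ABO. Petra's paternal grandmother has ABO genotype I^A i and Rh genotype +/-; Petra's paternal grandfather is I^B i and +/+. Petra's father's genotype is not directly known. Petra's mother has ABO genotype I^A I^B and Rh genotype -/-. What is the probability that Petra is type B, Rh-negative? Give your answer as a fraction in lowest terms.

3/32

Petra's father's ABO genotype from I^A i × I^B i: 1/4 I^A I^B, 1/4 I^A i, 1/4 I^B i, 1/4 i i.
Crossing each possibility with the mother I^A I^B and summing P(type B): 1/4·1/4 + 1/4·1/4 + 1/4·1/2 + 1/4·1/2 = 3/8.
Similarly for Rh via the father's Rh distribution: P(Rh-) = 1/4.
Independent loci: 3/8 × 1/4 = 3/32.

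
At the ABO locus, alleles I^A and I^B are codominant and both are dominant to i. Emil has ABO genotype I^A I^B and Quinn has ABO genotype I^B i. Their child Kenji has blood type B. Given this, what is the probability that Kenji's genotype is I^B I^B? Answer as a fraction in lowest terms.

1/2

Cross I^A I^B × I^B i → 1/4 I^A I^B, 1/4 I^A i, 1/4 I^B I^B, 1/4 I^B i.
Type-B genotypes among offspring: I^B I^B (1/4), I^B i (1/4); total 1/2.
P(I^B I^B | type B) = (1/4) / (1/2) = 1/2.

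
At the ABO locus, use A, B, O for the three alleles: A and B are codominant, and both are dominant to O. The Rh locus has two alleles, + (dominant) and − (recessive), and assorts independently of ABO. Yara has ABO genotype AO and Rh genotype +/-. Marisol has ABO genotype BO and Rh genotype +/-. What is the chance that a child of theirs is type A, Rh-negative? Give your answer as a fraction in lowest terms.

ABO cross AO × BO → offspring phenotypes: 1/4 O, 1/4 A, 1/4 B, 1/4 AB.
Rh cross +/- × +/- → 3/4 Rh+, 1/4 Rh-.
Independent loci: P(type A, Rh-negative) = 1/4 × 1/4 = 1/16.

1/16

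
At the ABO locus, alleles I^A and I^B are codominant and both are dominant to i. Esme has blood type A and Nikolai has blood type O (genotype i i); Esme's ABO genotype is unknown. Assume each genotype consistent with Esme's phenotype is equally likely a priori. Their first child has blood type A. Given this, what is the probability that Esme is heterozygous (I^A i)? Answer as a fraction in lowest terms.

1/3

Possible genotypes: Esme ∈ {I^A I^A, I^A i}; Nikolai ∈ {i i}.
Weight each parental genotype pair by prior × P(type-A child):
  I^A I^A × i i: posterior weight 2/3.
  I^A i × i i: posterior weight 1/3.
Sum the posterior weight over pairs where Esme is I^A i: 1/3.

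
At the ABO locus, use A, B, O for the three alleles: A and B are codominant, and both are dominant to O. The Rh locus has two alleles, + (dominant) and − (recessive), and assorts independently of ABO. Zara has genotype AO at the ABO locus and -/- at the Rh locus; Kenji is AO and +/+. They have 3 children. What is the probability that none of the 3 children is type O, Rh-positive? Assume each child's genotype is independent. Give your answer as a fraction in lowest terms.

ABO cross AO × AO → 1/4 O, 3/4 A.
Rh cross -/- × +/+ → 1 Rh+; so P(type O, Rh-positive) = 1/4 × 1 = 1/4 per child.
P(not type O, Rh-positive) = 3/4 for one child; (3/4)^3 = 27/64.

27/64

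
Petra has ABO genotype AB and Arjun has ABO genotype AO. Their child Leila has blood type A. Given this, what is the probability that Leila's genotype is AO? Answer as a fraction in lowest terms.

Cross AB × AO → 1/4 AA, 1/4 AB, 1/4 AO, 1/4 BO.
Type-A genotypes among offspring: AA (1/4), AO (1/4); total 1/2.
P(AO | type A) = (1/4) / (1/2) = 1/2.

1/2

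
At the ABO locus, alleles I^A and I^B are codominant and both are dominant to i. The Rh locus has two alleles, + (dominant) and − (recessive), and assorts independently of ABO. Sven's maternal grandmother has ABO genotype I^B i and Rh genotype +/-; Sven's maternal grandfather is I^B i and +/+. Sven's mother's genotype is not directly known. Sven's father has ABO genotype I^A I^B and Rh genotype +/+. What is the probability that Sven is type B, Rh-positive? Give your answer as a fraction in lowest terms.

1/2

Sven's mother's ABO genotype from I^B i × I^B i: 1/4 I^B I^B, 1/2 I^B i, 1/4 i i.
Crossing each possibility with the father I^A I^B and summing P(type B): 1/4·1/2 + 1/2·1/2 + 1/4·1/2 = 1/2.
Similarly for Rh via the mother's Rh distribution: P(Rh+) = 1.
Independent loci: 1/2 × 1 = 1/2.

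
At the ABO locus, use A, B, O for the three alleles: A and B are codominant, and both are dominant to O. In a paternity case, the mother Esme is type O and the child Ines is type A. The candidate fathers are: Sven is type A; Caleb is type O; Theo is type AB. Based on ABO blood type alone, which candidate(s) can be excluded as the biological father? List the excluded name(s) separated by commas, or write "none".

Caleb

A candidate is excluded only if no genotype consistent with his phenotype could produce a type A child with a type O mother.
Caleb (type O): no genotype consistent with that phenotype can produce a type-A child with a type-O mother.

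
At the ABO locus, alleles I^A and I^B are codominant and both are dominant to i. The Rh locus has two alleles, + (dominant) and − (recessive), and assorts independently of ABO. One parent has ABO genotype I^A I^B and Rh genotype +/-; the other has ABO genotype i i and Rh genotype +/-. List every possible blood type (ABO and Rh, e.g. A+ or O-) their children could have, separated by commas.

Gametes from I^A I^B × i i give offspring ABO genotypes I^A i, I^B i, i.e. phenotypes A, B.
Rh cross +/- × +/- → phenotypes Rh+, Rh-.
Combining independently: A+, A-, B+, B-.

A+, A-, B+, B-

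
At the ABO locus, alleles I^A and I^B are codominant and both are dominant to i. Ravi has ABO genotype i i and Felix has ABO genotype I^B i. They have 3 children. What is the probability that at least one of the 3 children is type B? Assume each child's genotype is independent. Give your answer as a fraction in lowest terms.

ABO cross i i × I^B i → 1/2 O, 1/2 B.
So P(type B) = 1/2 per child.
P(none) = (1/2)^3 = 1/8; P(at least one) = 1 − 1/8 = 7/8.

7/8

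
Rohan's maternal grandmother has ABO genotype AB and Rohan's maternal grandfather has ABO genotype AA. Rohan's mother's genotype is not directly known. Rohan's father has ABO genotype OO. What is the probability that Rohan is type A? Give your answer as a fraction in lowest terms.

Rohan's mother's ABO genotype from AB × AA: 1/2 AA, 1/2 AB.
Crossing each possibility with the father OO and summing P(type A): 1/2·1 + 1/2·1/2 = 3/4.

3/4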